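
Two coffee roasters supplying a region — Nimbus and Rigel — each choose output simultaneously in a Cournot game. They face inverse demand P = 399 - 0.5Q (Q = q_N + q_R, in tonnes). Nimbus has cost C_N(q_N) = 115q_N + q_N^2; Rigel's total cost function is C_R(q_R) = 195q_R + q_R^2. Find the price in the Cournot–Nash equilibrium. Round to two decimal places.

329.29

Nimbus's profit: π_N = (399 - 0.5Q)q_N - (115q_N + q_N²). Setting ∂π_N/∂q_N = 0: 284 - 3q_N - (1/2)(q_R) = 0.
Rigel's profit: π_R = (399 - 0.5Q)q_R - (195q_R + q_R²). Setting ∂π_R/∂q_R = 0: 204 - 3q_R - (1/2)(q_N) = 0.
Rearranging gives the reaction functions q_N = (284 - (1/2)q_R)/3 and q_R = (204 - (1/2)q_N)/3.
Solving the pair: q_N = 600/7, q_R = 376/7.
Total output Q = 976/7, so price P = 399 - (1/2)·(976/7) = 329.2857.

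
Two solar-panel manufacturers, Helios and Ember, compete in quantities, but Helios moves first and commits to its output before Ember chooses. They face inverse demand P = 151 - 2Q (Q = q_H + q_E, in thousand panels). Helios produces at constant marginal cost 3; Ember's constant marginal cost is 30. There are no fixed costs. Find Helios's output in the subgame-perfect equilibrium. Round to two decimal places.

43.75

The follower Ember best-responds to any q_H: π_E = (151 - 2Q)q_E - 30q_E.
∂π_E/∂q_E = 121 - 2q_H - 4q_E = 0 gives the reaction function q_E = (121 - 2q_H)/4.
The leader anticipates this reaction. Substituting into P = 151 - 2Q gives P = 181/2 - q_H, so π_H = (181/2 - q_H)q_H - 3q_H.
The leader's first-order condition 175/2 - 2q_H = 0 yields q_H = 175/4.
Then q_E = (121 - 2·(175/4))/4 = 67/8.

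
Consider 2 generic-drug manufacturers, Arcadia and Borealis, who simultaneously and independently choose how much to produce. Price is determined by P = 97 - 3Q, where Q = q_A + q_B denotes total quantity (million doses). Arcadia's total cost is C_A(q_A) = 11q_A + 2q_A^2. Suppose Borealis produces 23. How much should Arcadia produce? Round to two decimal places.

With the rival's output fixed at 23, Arcadia's profit is π_A = (97 - 3·23 - 3q_A)q_A - (11q_A + 2q_A²) = (28 - 3q_A)q_A - (11q_A + 2q_A²).
∂π_A/∂q_A = 17 - 10q_A = 0, so q_A = 17/10.

1.70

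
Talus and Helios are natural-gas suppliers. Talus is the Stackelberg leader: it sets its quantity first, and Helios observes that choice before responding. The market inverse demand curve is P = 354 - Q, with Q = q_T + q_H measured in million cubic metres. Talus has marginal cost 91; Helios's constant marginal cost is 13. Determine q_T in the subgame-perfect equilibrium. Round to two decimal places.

The follower Helios best-responds to any q_T: π_H = (354 - Q)q_H - 13q_H.
∂π_H/∂q_H = 341 - q_T - 2q_H = 0 gives the reaction function q_H = (341 - q_T)/2.
Talus substitutes q_H(q_T) into its own profit: π_T = q_T(354 - q_T - (341 - q_T)/2) - 91q_T = (367/2 - (1/2)q_T)q_T - 91q_T.
Maximising: ∂π_T/∂q_T = 185/2 - q_T = 0, giving q_T = 185/2.
Then q_H = (341 - 185/2)/2 = 497/4.

92.50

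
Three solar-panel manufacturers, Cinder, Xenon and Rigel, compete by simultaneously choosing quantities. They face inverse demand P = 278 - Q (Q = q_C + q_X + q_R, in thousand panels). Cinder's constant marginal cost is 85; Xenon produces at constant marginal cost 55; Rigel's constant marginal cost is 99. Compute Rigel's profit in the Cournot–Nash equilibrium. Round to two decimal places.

915.06

Cinder's profit: π_C = (278 - Q)q_C - (85q_C). Setting ∂π_C/∂q_C = 0: 193 - 2q_C - (q_X + q_R) = 0.
Xenon's first-order condition: 223 - 2q_X - (q_C + q_R) = 0.
Rigel's profit: π_R = (278 - Q)q_R - (99q_R). Setting ∂π_R/∂q_R = 0: 179 - 2q_R - (q_C + q_X) = 0.
Summing all 3 equations gives 595 − 4Q = 0, hence Q = 595/4.
Back-substituting: q_C = (193 − 595/4) = 177/4, q_X = (223 − 595/4) = 297/4, q_R = (179 − 595/4) = 121/4.
Price P = 278 - 595/4 = 517/4.
Rigel's profit: (517/4 - 99)·(121/4) = 915.0625.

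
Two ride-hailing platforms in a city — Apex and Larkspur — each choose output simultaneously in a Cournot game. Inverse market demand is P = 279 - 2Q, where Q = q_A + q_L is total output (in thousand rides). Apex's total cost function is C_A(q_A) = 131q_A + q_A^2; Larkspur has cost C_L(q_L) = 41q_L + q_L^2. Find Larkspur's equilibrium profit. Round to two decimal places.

Apex's profit: π_A = (279 - 2Q)q_A - (131q_A + q_A²). Setting ∂π_A/∂q_A = 0: 148 - 6q_A - 2(q_L) = 0.
Larkspur's profit: π_L = (279 - 2Q)q_L - (41q_L + q_L²). Setting ∂π_L/∂q_L = 0: 238 - 6q_L - 2(q_A) = 0.
So q_A = (148 - 2q_L)/6 and q_L = (238 - 2q_A)/6.
Substituting one into the other gives q_A = 103/8 and q_L = 283/8.
Price P = 279 - 2·(193/4) = 365/2.
Larkspur's profit: (365/2)·(283/8) - 41·(283/8) - (283/8)² = 3754.1719.

3754.17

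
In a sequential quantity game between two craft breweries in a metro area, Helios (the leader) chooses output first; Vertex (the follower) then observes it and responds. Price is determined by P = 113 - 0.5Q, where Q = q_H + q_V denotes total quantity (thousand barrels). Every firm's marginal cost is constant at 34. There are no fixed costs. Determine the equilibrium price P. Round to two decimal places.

53.75

Solve by backward induction. Given q_H, the follower Vertex maximises π_V = (113 - (1/2)q_H - (1/2)q_V)q_V - 34q_V.
Follower FOC: 79 - (1/2)q_H - q_V = 0, so q_V(q_H) = (79 - (1/2)q_H).
The leader anticipates this reaction. Substituting into P = 113 - 0.5Q gives P = 147/2 - (1/4)q_H, so π_H = (147/2 - (1/4)q_H)q_H - 34q_H.
The leader's first-order condition 79/2 - (1/2)q_H = 0 yields q_H = 79.
Then q_V = (79 - (1/2)·79) = 79/2.
Total output Q = 237/2, so price P = 113 - (1/2)·(237/2) = 215/4.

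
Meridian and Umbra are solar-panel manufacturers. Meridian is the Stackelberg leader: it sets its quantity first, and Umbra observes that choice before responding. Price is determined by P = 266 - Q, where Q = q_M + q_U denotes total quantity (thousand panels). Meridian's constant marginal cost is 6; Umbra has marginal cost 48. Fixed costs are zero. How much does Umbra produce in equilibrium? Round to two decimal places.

Solve by backward induction. Given q_M, the follower Umbra maximises π_U = (266 - q_M - q_U)q_U - 48q_U.
Follower FOC: 218 - q_M - 2q_U = 0, so q_U(q_M) = (218 - q_M)/2.
The leader anticipates this reaction. Substituting into P = 266 - Q gives P = 157 - (1/2)q_M, so π_M = (157 - (1/2)q_M)q_M - 6q_M.
Leader FOC: 151 - q_M = 0, so q_M = 151.
Then q_U = (218 - 151)/2 = 67/2.

33.50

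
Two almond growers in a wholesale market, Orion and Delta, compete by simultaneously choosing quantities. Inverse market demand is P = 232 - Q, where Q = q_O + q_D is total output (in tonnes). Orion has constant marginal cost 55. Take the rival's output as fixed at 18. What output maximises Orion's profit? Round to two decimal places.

With the rival's output fixed at 18, Orion's profit is π_O = (232 - 18 - q_O)q_O - (55q_O) = (214 - q_O)q_O - (55q_O).
∂π_O/∂q_O = 159 - 2q_O = 0, so q_O = 159/2.

79.50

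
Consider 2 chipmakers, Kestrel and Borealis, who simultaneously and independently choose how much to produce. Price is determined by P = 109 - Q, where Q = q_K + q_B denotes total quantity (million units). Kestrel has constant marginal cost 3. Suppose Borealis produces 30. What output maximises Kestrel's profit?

38

With the rival's output fixed at 30, Kestrel's profit is π_K = (109 - 30 - q_K)q_K - (3q_K) = (79 - q_K)q_K - (3q_K).
∂π_K/∂q_K = 76 - 2q_K = 0, so q_K = 38.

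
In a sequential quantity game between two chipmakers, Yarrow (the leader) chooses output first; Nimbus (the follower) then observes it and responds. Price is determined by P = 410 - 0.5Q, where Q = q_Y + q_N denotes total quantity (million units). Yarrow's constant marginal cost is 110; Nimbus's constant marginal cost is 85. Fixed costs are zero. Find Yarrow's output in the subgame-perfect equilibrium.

275

The follower Nimbus best-responds to any q_Y: π_N = (410 - 0.5Q)q_N - 85q_N.
Follower FOC: 325 - (1/2)q_Y - q_N = 0, so q_N(q_Y) = (325 - (1/2)q_Y).
Yarrow substitutes q_N(q_Y) into its own profit: π_Y = q_Y(410 - (1/2)q_Y - (325 - (1/2)q_Y)/2) - 110q_Y = (495/2 - (1/4)q_Y)q_Y - 110q_Y.
Maximising: ∂π_Y/∂q_Y = 275/2 - (1/2)q_Y = 0, giving q_Y = 275.
Then q_N = (325 - (1/2)·275) = 375/2.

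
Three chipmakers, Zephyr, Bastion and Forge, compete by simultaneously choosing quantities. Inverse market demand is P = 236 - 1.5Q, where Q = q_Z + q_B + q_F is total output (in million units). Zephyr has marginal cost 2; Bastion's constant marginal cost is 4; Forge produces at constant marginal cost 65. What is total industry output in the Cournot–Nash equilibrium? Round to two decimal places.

106.17

Zephyr's profit: π_Z = (236 - 1.5Q)q_Z - (2q_Z). Setting ∂π_Z/∂q_Z = 0: 234 - 3q_Z - (3/2)(q_B + q_F) = 0.
Bastion's profit: π_B = (236 - 1.5Q)q_B - (4q_B). Setting ∂π_B/∂q_B = 0: 232 - 3q_B - (3/2)(q_Z + q_F) = 0.
Forge's profit: π_F = (236 - 1.5Q)q_F - (65q_F). Setting ∂π_F/∂q_F = 0: 171 - 3q_F - (3/2)(q_Z + q_B) = 0.
Adding the 3 conditions: 637 − 3Q − 3Q = 0, i.e. Q = 637/6.
Back-substituting: q_Z = (234 − 637/4)/(3/2) = 299/6, q_B = (232 − 637/4)/(3/2) = 97/2, q_F = (171 − 637/4)/(3/2) = 47/6.
Total output Q = 299/6 + 97/2 + 47/6 = 637/6.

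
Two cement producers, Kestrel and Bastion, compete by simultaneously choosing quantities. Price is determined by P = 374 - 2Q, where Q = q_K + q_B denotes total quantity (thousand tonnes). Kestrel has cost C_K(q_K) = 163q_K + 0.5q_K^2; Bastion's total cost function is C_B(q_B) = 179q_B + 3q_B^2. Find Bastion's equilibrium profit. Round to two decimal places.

722.61

Kestrel's profit: π_K = (374 - 2Q)q_K - (163q_K + (1/2)q_K²). Setting ∂π_K/∂q_K = 0: 211 - 5q_K - 2(q_B) = 0.
Bastion's first-order condition: 195 - 10q_B - 2(q_K) = 0.
Best responses: q_K = (211 - 2q_B)/5, q_B = (195 - 2q_K)/10.
Substituting one into the other gives q_K = 860/23 and q_B = 553/46.
Price P = 374 - 2·49.4130 = 275.1739.
Bastion's profit: 275.1739·(553/46) - 179·(553/46) - 3(553/46)² = 722.6111.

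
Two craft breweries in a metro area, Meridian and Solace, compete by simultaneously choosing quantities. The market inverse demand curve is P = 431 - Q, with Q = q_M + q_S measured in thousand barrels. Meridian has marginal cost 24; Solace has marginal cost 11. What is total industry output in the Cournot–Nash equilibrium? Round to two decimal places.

275.67

Meridian's profit: π_M = (431 - Q)q_M - (24q_M). Setting ∂π_M/∂q_M = 0: 407 - 2q_M - (q_S) = 0.
Solace's first-order condition: 420 - 2q_S - (q_M) = 0.
Best responses: q_M = (407 - q_S)/2, q_S = (420 - q_M)/2.
Substituting one into the other gives q_M = 394/3 and q_S = 433/3.
Total output Q = 394/3 + 433/3 = 827/3.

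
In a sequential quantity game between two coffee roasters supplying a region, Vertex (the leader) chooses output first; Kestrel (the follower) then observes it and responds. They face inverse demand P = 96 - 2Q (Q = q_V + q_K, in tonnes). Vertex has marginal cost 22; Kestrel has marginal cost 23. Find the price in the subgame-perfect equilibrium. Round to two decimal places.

40.75

Solve by backward induction. Given q_V, the follower Kestrel maximises π_K = (96 - 2q_V - 2q_K)q_K - 23q_K.
Setting the follower's marginal profit to zero, 73 - 2q_V - 4q_K = 0, i.e. q_K = (73 - 2q_V)/4.
The leader anticipates this reaction. Substituting into P = 96 - 2Q gives P = 119/2 - q_V, so π_V = (119/2 - q_V)q_V - 22q_V.
Leader FOC: 75/2 - 2q_V = 0, so q_V = 75/4.
Then q_K = (73 - 2·(75/4))/4 = 71/8.
Total output Q = 221/8, so price P = 96 - 2·(221/8) = 163/4.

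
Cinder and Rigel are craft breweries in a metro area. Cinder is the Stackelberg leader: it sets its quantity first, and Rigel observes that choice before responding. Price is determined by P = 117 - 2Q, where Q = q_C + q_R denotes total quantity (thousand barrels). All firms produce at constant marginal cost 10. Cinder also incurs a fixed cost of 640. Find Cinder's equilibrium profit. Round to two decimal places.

75.56

The follower Rigel best-responds to any q_C: π_R = (117 - 2Q)q_R - 10q_R.
Follower FOC: 107 - 2q_C - 4q_R = 0, so q_R(q_C) = (107 - 2q_C)/4.
Cinder substitutes q_R(q_C) into its own profit: π_C = q_C(117 - 2q_C - (107 - 2q_C)/2) - 10q_C = (127/2 - q_C)q_C - 10q_C.
Maximising: ∂π_C/∂q_C = 107/2 - 2q_C = 0, giving q_C = 107/4.
Then q_R = (107 - 2·(107/4))/4 = 107/8.
Price P = 117 - 2·(321/8) = 147/4.
Cinder's profit: (147/4 - 10)·(107/4) - 640 = 1209/16.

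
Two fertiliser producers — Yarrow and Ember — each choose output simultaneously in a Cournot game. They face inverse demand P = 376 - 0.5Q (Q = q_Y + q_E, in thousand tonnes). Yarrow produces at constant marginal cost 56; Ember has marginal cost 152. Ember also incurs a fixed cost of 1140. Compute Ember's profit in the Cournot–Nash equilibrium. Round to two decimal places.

Yarrow's profit: π_Y = (376 - 0.5Q)q_Y - (56q_Y). Setting ∂π_Y/∂q_Y = 0: 320 - q_Y - (1/2)(q_E) = 0.
Ember's first-order condition: 224 - q_E - (1/2)(q_Y) = 0.
So q_Y = (320 - (1/2)q_E) and q_E = (224 - (1/2)q_Y).
Substituting one into the other gives q_Y = 832/3 and q_E = 256/3.
Price P = 376 - (1/2)·(1088/3) = 584/3.
Ember's profit: (584/3 - 152)·(256/3) - 1140 = 2500.8889.

2500.89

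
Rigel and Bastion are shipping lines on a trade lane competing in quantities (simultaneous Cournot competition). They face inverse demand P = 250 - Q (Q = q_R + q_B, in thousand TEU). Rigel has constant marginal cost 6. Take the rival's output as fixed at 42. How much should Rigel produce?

With the rival's output fixed at 42, Rigel's profit is π_R = (250 - 42 - q_R)q_R - (6q_R) = (208 - q_R)q_R - (6q_R).
∂π_R/∂q_R = 202 - 2q_R = 0, so q_R = 101.

101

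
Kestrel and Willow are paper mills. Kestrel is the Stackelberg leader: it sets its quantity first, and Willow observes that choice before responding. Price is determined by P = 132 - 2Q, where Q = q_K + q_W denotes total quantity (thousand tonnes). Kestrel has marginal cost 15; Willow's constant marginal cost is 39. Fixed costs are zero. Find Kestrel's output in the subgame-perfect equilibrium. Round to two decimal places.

35.25

Solve by backward induction. Given q_K, the follower Willow maximises π_W = (132 - 2q_K - 2q_W)q_W - 39q_W.
Setting the follower's marginal profit to zero, 93 - 2q_K - 4q_W = 0, i.e. q_W = (93 - 2q_K)/4.
Kestrel substitutes q_W(q_K) into its own profit: π_K = q_K(132 - 2q_K - (93 - 2q_K)/2) - 15q_K = (171/2 - q_K)q_K - 15q_K.
Leader FOC: 141/2 - 2q_K = 0, so q_K = 141/4.
Then q_W = (93 - 2·(141/4))/4 = 45/8.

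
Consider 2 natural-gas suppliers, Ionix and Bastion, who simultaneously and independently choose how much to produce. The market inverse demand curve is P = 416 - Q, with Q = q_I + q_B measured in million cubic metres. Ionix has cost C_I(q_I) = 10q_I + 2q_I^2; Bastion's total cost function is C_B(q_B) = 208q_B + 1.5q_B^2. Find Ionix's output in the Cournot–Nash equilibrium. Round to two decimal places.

62.83

Ionix's profit: π_I = (416 - Q)q_I - (10q_I + 2q_I²). Setting ∂π_I/∂q_I = 0: 406 - 6q_I - (q_B) = 0.
Bastion's first-order condition: 208 - 5q_B - (q_I) = 0.
So q_I = (406 - q_B)/6 and q_B = (208 - q_I)/5.
Substituting one into the other gives q_I = 1822/29 and q_B = 842/29.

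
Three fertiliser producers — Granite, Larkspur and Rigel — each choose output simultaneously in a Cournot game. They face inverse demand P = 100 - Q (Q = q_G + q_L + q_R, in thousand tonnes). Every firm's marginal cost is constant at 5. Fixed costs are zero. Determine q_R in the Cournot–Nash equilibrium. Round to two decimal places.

23.75

A representative firm's profit is π_i = q_i(100 - Q) - 5q_i.
Setting ∂π_i/∂q_i = 0 with rivals' quantities fixed: 95 - 2q_i - Σ_{j≠i} q_j = 0.
By symmetry each firm produces the same amount; substituting Σ_{j≠i} q_j = 2q_i yields q_i = 95/4.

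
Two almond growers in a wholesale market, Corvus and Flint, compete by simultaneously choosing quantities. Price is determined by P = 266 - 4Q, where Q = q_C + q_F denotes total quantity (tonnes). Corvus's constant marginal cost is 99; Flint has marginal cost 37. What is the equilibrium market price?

134

Corvus's profit: π_C = (266 - 4Q)q_C - (99q_C). Setting ∂π_C/∂q_C = 0: 167 - 8q_C - 4(q_F) = 0.
Flint's profit: π_F = (266 - 4Q)q_F - (37q_F). Setting ∂π_F/∂q_F = 0: 229 - 8q_F - 4(q_C) = 0.
Rearranging gives the reaction functions q_C = (167 - 4q_F)/8 and q_F = (229 - 4q_C)/8.
Solving the pair: q_C = 35/4, q_F = 97/4.
Total output Q = 33, so price P = 266 - 4·33 = 134.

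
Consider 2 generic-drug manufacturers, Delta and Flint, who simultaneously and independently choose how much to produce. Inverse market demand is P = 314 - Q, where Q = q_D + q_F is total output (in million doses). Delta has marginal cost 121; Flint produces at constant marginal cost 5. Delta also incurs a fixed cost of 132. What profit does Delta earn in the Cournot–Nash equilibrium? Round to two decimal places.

526.78

Delta's profit: π_D = (314 - Q)q_D - (121q_D). Setting ∂π_D/∂q_D = 0: 193 - 2q_D - (q_F) = 0.
Flint's profit: π_F = (314 - Q)q_F - (5q_F). Setting ∂π_F/∂q_F = 0: 309 - 2q_F - (q_D) = 0.
Rearranging gives the reaction functions q_D = (193 - q_F)/2 and q_F = (309 - q_D)/2.
Substituting one into the other gives q_D = 77/3 and q_F = 425/3.
Price P = 314 - 502/3 = 440/3.
Delta's profit: (440/3 - 121)·(77/3) - 132 = 526.7778.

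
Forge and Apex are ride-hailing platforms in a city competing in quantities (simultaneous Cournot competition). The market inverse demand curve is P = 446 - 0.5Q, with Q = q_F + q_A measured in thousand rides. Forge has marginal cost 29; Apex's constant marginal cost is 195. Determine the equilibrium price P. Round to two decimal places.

223.33

Forge's profit: π_F = (446 - 0.5Q)q_F - (29q_F). Setting ∂π_F/∂q_F = 0: 417 - q_F - (1/2)(q_A) = 0.
Apex's profit: π_A = (446 - 0.5Q)q_A - (195q_A). Setting ∂π_A/∂q_A = 0: 251 - q_A - (1/2)(q_F) = 0.
Best responses: q_F = (417 - (1/2)q_A), q_A = (251 - (1/2)q_F).
Substituting one into the other gives q_F = 1166/3 and q_A = 170/3.
Total output Q = 1336/3, so price P = 446 - (1/2)·(1336/3) = 670/3.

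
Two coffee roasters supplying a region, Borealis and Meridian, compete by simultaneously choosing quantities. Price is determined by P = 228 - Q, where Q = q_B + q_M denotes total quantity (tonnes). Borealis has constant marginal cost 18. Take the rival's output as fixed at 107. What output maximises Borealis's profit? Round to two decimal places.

With the rival's output fixed at 107, Borealis's profit is π_B = (228 - 107 - q_B)q_B - (18q_B) = (121 - q_B)q_B - (18q_B).
∂π_B/∂q_B = 103 - 2q_B = 0, so q_B = 103/2.

51.50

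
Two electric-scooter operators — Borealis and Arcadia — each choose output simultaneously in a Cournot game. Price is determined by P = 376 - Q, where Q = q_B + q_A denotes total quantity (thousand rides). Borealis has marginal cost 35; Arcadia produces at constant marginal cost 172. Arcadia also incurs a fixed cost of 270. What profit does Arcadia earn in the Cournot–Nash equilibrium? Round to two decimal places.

Borealis's profit: π_B = (376 - Q)q_B - (35q_B). Setting ∂π_B/∂q_B = 0: 341 - 2q_B - (q_A) = 0.
Arcadia's first-order condition: 204 - 2q_A - (q_B) = 0.
So q_B = (341 - q_A)/2 and q_A = (204 - q_B)/2.
Substituting one into the other gives q_B = 478/3 and q_A = 67/3.
Price P = 376 - 545/3 = 583/3.
Arcadia's profit: (583/3 - 172)·(67/3) - 270 = 228.7778.

228.78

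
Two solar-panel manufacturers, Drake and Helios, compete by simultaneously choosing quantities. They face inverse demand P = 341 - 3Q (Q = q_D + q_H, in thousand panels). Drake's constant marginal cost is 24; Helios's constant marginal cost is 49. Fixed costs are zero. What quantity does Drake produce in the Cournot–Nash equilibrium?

Drake's profit: π_D = (341 - 3Q)q_D - (24q_D). Setting ∂π_D/∂q_D = 0: 317 - 6q_D - 3(q_H) = 0.
Helios's profit: π_H = (341 - 3Q)q_H - (49q_H). Setting ∂π_H/∂q_H = 0: 292 - 6q_H - 3(q_D) = 0.
Rearranging gives the reaction functions q_D = (317 - 3q_H)/6 and q_H = (292 - 3q_D)/6.
Solving the pair: q_D = 38, q_H = 89/3.

38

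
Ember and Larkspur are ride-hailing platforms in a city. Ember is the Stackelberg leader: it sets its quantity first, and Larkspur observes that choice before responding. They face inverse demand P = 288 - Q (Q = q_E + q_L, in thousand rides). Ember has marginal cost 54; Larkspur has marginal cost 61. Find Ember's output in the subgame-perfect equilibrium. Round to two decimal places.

The follower Larkspur best-responds to any q_E: π_L = (288 - Q)q_L - 61q_L.
∂π_L/∂q_L = 227 - q_E - 2q_L = 0 gives the reaction function q_L = (227 - q_E)/2.
Ember substitutes q_L(q_E) into its own profit: π_E = q_E(288 - q_E - (227 - q_E)/2) - 54q_E = (349/2 - (1/2)q_E)q_E - 54q_E.
The leader's first-order condition 241/2 - q_E = 0 yields q_E = 241/2.
Then q_L = (227 - 241/2)/2 = 213/4.

120.50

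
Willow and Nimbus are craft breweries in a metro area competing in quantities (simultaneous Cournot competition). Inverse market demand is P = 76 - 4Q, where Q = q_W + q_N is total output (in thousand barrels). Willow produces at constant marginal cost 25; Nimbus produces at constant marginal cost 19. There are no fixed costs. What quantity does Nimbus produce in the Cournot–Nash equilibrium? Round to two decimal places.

Willow's profit: π_W = (76 - 4Q)q_W - (25q_W). Setting ∂π_W/∂q_W = 0: 51 - 8q_W - 4(q_N) = 0.
Nimbus's first-order condition: 57 - 8q_N - 4(q_W) = 0.
Best responses: q_W = (51 - 4q_N)/8, q_N = (57 - 4q_W)/8.
Substituting one into the other gives q_W = 15/4 and q_N = 21/4.

5.25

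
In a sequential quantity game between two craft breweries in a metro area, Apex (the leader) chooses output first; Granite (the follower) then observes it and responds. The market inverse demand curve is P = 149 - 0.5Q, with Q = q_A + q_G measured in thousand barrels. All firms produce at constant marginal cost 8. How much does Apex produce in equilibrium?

141

Solve by backward induction. Given q_A, the follower Granite maximises π_G = (149 - (1/2)q_A - (1/2)q_G)q_G - 8q_G.
∂π_G/∂q_G = 141 - (1/2)q_A - q_G = 0 gives the reaction function q_G = (141 - (1/2)q_A).
Apex substitutes q_G(q_A) into its own profit: π_A = q_A(149 - (1/2)q_A - (141 - (1/2)q_A)/2) - 8q_A = (157/2 - (1/4)q_A)q_A - 8q_A.
Leader FOC: 141/2 - (1/2)q_A = 0, so q_A = 141.
Then q_G = (141 - (1/2)·141) = 141/2.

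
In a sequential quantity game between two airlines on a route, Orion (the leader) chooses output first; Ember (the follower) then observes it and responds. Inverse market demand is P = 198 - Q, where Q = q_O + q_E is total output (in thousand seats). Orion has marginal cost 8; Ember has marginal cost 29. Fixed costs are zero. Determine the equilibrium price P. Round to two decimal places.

60.75

The follower Ember best-responds to any q_O: π_E = (198 - Q)q_E - 29q_E.
Follower FOC: 169 - q_O - 2q_E = 0, so q_E(q_O) = (169 - q_O)/2.
Orion substitutes q_E(q_O) into its own profit: π_O = q_O(198 - q_O - (169 - q_O)/2) - 8q_O = (227/2 - (1/2)q_O)q_O - 8q_O.
Maximising: ∂π_O/∂q_O = 211/2 - q_O = 0, giving q_O = 211/2.
Then q_E = (169 - 211/2)/2 = 127/4.
Total output Q = 549/4, so price P = 198 - 549/4 = 243/4.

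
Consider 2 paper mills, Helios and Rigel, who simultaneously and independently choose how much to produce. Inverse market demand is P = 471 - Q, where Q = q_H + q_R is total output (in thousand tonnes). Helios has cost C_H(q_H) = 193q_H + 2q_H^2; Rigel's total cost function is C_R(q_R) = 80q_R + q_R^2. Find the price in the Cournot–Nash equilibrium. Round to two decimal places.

349.74

Helios's profit: π_H = (471 - Q)q_H - (193q_H + 2q_H²). Setting ∂π_H/∂q_H = 0: 278 - 6q_H - (q_R) = 0.
Rigel's profit: π_R = (471 - Q)q_R - (80q_R + q_R²). Setting ∂π_R/∂q_R = 0: 391 - 4q_R - (q_H) = 0.
Best responses: q_H = (278 - q_R)/6, q_R = (391 - q_H)/4.
Substituting one into the other gives q_H = 721/23 and q_R = 89.9130.
Total output Q = 121.2609, so price P = 471 - 121.2609 = 349.7391.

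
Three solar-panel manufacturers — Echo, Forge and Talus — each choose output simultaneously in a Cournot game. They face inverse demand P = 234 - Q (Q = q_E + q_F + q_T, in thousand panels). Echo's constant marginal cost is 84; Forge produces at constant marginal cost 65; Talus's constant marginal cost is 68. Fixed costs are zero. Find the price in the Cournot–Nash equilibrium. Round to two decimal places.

Echo's profit: π_E = (234 - Q)q_E - (84q_E). Setting ∂π_E/∂q_E = 0: 150 - 2q_E - (q_F + q_T) = 0.
Forge's first-order condition: 169 - 2q_F - (q_E + q_T) = 0.
Talus's first-order condition: 166 - 2q_T - (q_E + q_F) = 0.
Adding the 3 conditions: 485 − 2Q − 2Q = 0, i.e. Q = 485/4.
Back-substituting: q_E = (150 − 485/4) = 115/4, q_F = (169 − 485/4) = 191/4, q_T = (166 − 485/4) = 179/4.
Total output Q = 485/4, so price P = 234 - 485/4 = 451/4.

112.75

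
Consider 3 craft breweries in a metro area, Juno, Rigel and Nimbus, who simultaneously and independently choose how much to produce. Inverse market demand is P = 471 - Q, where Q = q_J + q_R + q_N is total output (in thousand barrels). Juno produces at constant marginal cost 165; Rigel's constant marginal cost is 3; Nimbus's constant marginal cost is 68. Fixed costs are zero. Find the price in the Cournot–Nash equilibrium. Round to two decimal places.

176.75

Juno's profit: π_J = (471 - Q)q_J - (165q_J). Setting ∂π_J/∂q_J = 0: 306 - 2q_J - (q_R + q_N) = 0.
Rigel's first-order condition: 468 - 2q_R - (q_J + q_N) = 0.
Nimbus's profit: π_N = (471 - Q)q_N - (68q_N). Setting ∂π_N/∂q_N = 0: 403 - 2q_N - (q_J + q_R) = 0.
Adding the 3 first-order conditions: 1177 − 4Q = 0, so Q = 1177/4.
Back-substituting: q_J = (306 − 1177/4) = 47/4, q_R = (468 − 1177/4) = 695/4, q_N = (403 − 1177/4) = 435/4.
Total output Q = 1177/4, so price P = 471 - 1177/4 = 707/4.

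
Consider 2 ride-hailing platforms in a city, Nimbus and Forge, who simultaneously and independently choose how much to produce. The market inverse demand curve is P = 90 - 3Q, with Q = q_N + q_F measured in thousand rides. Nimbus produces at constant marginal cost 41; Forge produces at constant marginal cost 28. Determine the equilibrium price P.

Nimbus's profit: π_N = (90 - 3Q)q_N - (41q_N). Setting ∂π_N/∂q_N = 0: 49 - 6q_N - 3(q_F) = 0.
Forge's first-order condition: 62 - 6q_F - 3(q_N) = 0.
Rearranging gives the reaction functions q_N = (49 - 3q_F)/6 and q_F = (62 - 3q_N)/6.
Substituting one into the other gives q_N = 4 and q_F = 25/3.
Total output Q = 37/3, so price P = 90 - 3·(37/3) = 53.

53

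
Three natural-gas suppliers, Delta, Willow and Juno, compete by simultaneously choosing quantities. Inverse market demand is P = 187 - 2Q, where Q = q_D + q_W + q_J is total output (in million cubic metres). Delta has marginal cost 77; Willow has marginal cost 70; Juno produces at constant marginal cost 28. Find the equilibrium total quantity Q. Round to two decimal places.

48.25

Delta's profit: π_D = (187 - 2Q)q_D - (77q_D). Setting ∂π_D/∂q_D = 0: 110 - 4q_D - 2(q_W + q_J) = 0.
Willow's first-order condition: 117 - 4q_W - 2(q_D + q_J) = 0.
Juno's first-order condition: 159 - 4q_J - 2(q_D + q_W) = 0.
Adding the 3 conditions: 386 − 4Q − 4Q = 0, i.e. Q = 193/4.
Back-substituting: q_D = (110 − 193/2)/2 = 27/4, q_W = (117 − 193/2)/2 = 41/4, q_J = (159 − 193/2)/2 = 125/4.
Total output Q = 27/4 + 41/4 + 125/4 = 193/4.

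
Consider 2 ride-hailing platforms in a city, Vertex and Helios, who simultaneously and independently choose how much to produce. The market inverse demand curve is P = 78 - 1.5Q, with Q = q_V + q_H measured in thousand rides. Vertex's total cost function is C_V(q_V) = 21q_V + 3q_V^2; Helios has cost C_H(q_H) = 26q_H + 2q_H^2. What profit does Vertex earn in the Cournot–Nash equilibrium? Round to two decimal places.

125.64

Vertex's profit: π_V = (78 - 1.5Q)q_V - (21q_V + 3q_V²). Setting ∂π_V/∂q_V = 0: 57 - 9q_V - (3/2)(q_H) = 0.
Helios's first-order condition: 52 - 7q_H - (3/2)(q_V) = 0.
Rearranging gives the reaction functions q_V = (57 - (3/2)q_H)/9 and q_H = (52 - (3/2)q_V)/7.
Solving the pair: q_V = 428/81, q_H = 170/27.
Price P = 78 - (3/2)·(938/81) = 1637/27.
Vertex's profit: (1637/27)·(428/81) - 21·(428/81) - 3(428/81)² = 125.6406.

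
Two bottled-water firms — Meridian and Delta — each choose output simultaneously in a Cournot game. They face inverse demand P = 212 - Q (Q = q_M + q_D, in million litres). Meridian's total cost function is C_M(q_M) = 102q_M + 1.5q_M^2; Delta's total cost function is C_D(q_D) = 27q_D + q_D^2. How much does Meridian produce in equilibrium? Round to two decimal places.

13.42

Meridian's profit: π_M = (212 - Q)q_M - (102q_M + (3/2)q_M²). Setting ∂π_M/∂q_M = 0: 110 - 5q_M - (q_D) = 0.
Delta's profit: π_D = (212 - Q)q_D - (27q_D + q_D²). Setting ∂π_D/∂q_D = 0: 185 - 4q_D - (q_M) = 0.
Rearranging gives the reaction functions q_M = (110 - q_D)/5 and q_D = (185 - q_M)/4.
Solving the pair: q_M = 255/19, q_D = 815/19.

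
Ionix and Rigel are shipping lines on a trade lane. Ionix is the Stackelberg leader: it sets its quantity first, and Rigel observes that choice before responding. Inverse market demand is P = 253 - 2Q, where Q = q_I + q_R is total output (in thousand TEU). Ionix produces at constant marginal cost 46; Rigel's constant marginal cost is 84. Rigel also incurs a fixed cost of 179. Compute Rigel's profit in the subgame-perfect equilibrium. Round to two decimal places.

The follower Rigel best-responds to any q_I: π_R = (253 - 2Q)q_R - 84q_R.
Follower FOC: 169 - 2q_I - 4q_R = 0, so q_R(q_I) = (169 - 2q_I)/4.
The leader anticipates this reaction. Substituting into P = 253 - 2Q gives P = 337/2 - q_I, so π_I = (337/2 - q_I)q_I - 46q_I.
The leader's first-order condition 245/2 - 2q_I = 0 yields q_I = 245/4.
Then q_R = (169 - 2·(245/4))/4 = 93/8.
Price P = 253 - 2·(583/8) = 429/4.
Rigel's profit: (429/4 - 84)·(93/8) - 179 = 91.2813.

91.28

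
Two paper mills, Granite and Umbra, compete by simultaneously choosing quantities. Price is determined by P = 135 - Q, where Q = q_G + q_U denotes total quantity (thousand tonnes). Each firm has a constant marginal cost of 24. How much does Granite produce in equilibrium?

A representative firm's profit is π_i = q_i(135 - Q) - 24q_i.
First-order condition (treating rivals' output as given): 111 - 2q_i - q_j = 0.
By symmetry each firm produces the same amount; substituting q_j = q_i yields q_i = 111/3 = 37.

37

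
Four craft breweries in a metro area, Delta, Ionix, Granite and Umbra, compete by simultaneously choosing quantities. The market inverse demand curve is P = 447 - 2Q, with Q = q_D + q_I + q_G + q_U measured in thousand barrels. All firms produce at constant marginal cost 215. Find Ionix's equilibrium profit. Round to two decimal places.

A representative firm's profit is π_i = q_i(447 - 2Q) - 215q_i.
Setting ∂π_i/∂q_i = 0 with rivals' quantities fixed: 232 - 4q_i - 2·Σ_{j≠i} q_j = 0.
With identical firms every q_j equals q_i, so Σ_{j≠i} q_j = 3q_i and 232 = 10q_i, giving q_i = 116/5.
Price P = 447 - 2·(464/5) = 1307/5.
Ionix's profit: (1307/5 - 215)·(116/5) = 1076.4800.

1076.48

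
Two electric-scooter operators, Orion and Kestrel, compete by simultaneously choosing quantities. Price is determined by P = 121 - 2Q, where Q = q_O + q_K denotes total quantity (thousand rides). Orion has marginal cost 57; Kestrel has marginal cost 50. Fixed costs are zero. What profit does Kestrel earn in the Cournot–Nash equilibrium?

Orion's profit: π_O = (121 - 2Q)q_O - (57q_O). Setting ∂π_O/∂q_O = 0: 64 - 4q_O - 2(q_K) = 0.
Kestrel's profit: π_K = (121 - 2Q)q_K - (50q_K). Setting ∂π_K/∂q_K = 0: 71 - 4q_K - 2(q_O) = 0.
Best responses: q_O = (64 - 2q_K)/4, q_K = (71 - 2q_O)/4.
Substituting one into the other gives q_O = 19/2 and q_K = 13.
Price P = 121 - 2·(45/2) = 76.
Kestrel's profit: (76 - 50)·13 = 338.

338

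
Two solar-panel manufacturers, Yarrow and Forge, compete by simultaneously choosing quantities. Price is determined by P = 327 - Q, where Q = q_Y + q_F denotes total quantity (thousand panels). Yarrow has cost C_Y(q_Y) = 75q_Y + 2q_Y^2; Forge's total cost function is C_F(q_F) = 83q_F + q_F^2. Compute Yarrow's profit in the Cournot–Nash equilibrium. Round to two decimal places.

Yarrow's profit: π_Y = (327 - Q)q_Y - (75q_Y + 2q_Y²). Setting ∂π_Y/∂q_Y = 0: 252 - 6q_Y - (q_F) = 0.
Forge's first-order condition: 244 - 4q_F - (q_Y) = 0.
Best responses: q_Y = (252 - q_F)/6, q_F = (244 - q_Y)/4.
Solving the pair: q_Y = 764/23, q_F = 1212/23.
Price P = 327 - 1976/23 = 241.0870.
Yarrow's profit: 241.0870·(764/23) - 75·(764/23) - 2(764/23)² = 3310.1853.

3310.19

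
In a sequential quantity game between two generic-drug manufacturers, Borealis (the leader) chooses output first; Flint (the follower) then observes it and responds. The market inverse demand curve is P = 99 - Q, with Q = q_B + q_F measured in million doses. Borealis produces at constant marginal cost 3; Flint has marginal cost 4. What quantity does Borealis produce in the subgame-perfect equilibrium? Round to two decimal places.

The follower Flint best-responds to any q_B: π_F = (99 - Q)q_F - 4q_F.
Setting the follower's marginal profit to zero, 95 - q_B - 2q_F = 0, i.e. q_F = (95 - q_B)/2.
The leader anticipates this reaction. Substituting into P = 99 - Q gives P = 103/2 - (1/2)q_B, so π_B = (103/2 - (1/2)q_B)q_B - 3q_B.
The leader's first-order condition 97/2 - q_B = 0 yields q_B = 97/2.
Then q_F = (95 - 97/2)/2 = 93/4.

48.50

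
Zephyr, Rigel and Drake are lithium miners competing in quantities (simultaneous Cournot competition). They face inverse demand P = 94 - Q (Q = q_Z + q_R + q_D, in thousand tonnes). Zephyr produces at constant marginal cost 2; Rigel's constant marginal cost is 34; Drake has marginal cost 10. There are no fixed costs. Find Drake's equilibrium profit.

625

Zephyr's profit: π_Z = (94 - Q)q_Z - (2q_Z). Setting ∂π_Z/∂q_Z = 0: 92 - 2q_Z - (q_R + q_D) = 0.
Rigel's first-order condition: 60 - 2q_R - (q_Z + q_D) = 0.
Drake's profit: π_D = (94 - Q)q_D - (10q_D). Setting ∂π_D/∂q_D = 0: 84 - 2q_D - (q_Z + q_R) = 0.
Adding the 3 conditions: 236 − 2Q − 2Q = 0, i.e. Q = 59.
Back-substituting: q_Z = (92 − 59) = 33, q_R = (60 − 59) = 1, q_D = (84 − 59) = 25.
Price P = 94 - 59 = 35.
Drake's profit: (35 - 10)·25 = 625.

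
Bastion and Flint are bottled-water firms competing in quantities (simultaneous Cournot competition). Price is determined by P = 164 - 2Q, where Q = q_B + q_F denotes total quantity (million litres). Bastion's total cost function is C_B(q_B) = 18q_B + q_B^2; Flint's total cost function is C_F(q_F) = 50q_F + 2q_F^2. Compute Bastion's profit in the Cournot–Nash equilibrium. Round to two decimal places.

1369.21

Bastion's profit: π_B = (164 - 2Q)q_B - (18q_B + q_B²). Setting ∂π_B/∂q_B = 0: 146 - 6q_B - 2(q_F) = 0.
Flint's profit: π_F = (164 - 2Q)q_F - (50q_F + 2q_F²). Setting ∂π_F/∂q_F = 0: 114 - 8q_F - 2(q_B) = 0.
So q_B = (146 - 2q_F)/6 and q_F = (114 - 2q_B)/8.
Solving the pair: q_B = 235/11, q_F = 98/11.
Price P = 164 - 2·(333/11) = 1138/11.
Bastion's profit: (1138/11)·(235/11) - 18·(235/11) - (235/11)² = 1369.2149.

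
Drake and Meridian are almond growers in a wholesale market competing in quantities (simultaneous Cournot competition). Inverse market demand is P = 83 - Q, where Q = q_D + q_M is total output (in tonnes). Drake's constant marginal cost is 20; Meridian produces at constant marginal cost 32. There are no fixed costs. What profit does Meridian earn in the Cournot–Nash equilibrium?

Drake's profit: π_D = (83 - Q)q_D - (20q_D). Setting ∂π_D/∂q_D = 0: 63 - 2q_D - (q_M) = 0.
Meridian's profit: π_M = (83 - Q)q_M - (32q_M). Setting ∂π_M/∂q_M = 0: 51 - 2q_M - (q_D) = 0.
Rearranging gives the reaction functions q_D = (63 - q_M)/2 and q_M = (51 - q_D)/2.
Substituting one into the other gives q_D = 25 and q_M = 13.
Price P = 83 - 38 = 45.
Meridian's profit: (45 - 32)·13 = 169.

169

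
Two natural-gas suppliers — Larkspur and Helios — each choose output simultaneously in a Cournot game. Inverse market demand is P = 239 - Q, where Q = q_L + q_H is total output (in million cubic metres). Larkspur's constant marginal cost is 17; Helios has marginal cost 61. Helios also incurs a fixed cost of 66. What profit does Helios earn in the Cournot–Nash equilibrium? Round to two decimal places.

1929.11

Larkspur's profit: π_L = (239 - Q)q_L - (17q_L). Setting ∂π_L/∂q_L = 0: 222 - 2q_L - (q_H) = 0.
Helios's profit: π_H = (239 - Q)q_H - (61q_H). Setting ∂π_H/∂q_H = 0: 178 - 2q_H - (q_L) = 0.
Rearranging gives the reaction functions q_L = (222 - q_H)/2 and q_H = (178 - q_L)/2.
Substituting one into the other gives q_L = 266/3 and q_H = 134/3.
Price P = 239 - 400/3 = 317/3.
Helios's profit: (317/3 - 61)·(134/3) - 66 = 1929.1111.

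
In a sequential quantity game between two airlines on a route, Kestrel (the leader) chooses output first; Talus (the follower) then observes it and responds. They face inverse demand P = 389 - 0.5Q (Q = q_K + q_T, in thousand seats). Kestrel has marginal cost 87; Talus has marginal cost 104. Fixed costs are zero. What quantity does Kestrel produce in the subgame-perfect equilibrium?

Solve by backward induction. Given q_K, the follower Talus maximises π_T = (389 - (1/2)q_K - (1/2)q_T)q_T - 104q_T.
Follower FOC: 285 - (1/2)q_K - q_T = 0, so q_T(q_K) = (285 - (1/2)q_K).
The leader anticipates this reaction. Substituting into P = 389 - 0.5Q gives P = 493/2 - (1/4)q_K, so π_K = (493/2 - (1/4)q_K)q_K - 87q_K.
The leader's first-order condition 319/2 - (1/2)q_K = 0 yields q_K = 319.
Then q_T = (285 - (1/2)·319) = 251/2.

319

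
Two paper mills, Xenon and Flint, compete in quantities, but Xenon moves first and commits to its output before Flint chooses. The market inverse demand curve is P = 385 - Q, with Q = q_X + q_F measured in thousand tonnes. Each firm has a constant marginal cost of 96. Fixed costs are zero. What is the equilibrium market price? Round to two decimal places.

Solve by backward induction. Given q_X, the follower Flint maximises π_F = (385 - q_X - q_F)q_F - 96q_F.
∂π_F/∂q_F = 289 - q_X - 2q_F = 0 gives the reaction function q_F = (289 - q_X)/2.
Xenon substitutes q_F(q_X) into its own profit: π_X = q_X(385 - q_X - (289 - q_X)/2) - 96q_X = (481/2 - (1/2)q_X)q_X - 96q_X.
Leader FOC: 289/2 - q_X = 0, so q_X = 289/2.
Then q_F = (289 - 289/2)/2 = 289/4.
Total output Q = 867/4, so price P = 385 - 867/4 = 673/4.

168.25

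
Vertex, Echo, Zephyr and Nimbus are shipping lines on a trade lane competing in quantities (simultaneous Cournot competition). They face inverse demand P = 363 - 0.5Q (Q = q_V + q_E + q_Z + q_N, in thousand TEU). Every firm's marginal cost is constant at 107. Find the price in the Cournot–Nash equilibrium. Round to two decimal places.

Each firm earns π_i = (363 - 0.5Q)q_i - 107q_i.
Setting ∂π_i/∂q_i = 0 with rivals' quantities fixed: 256 - q_i - (1/2)·Σ_{j≠i} q_j = 0.
By symmetry each firm produces the same amount; substituting Σ_{j≠i} q_j = 3q_i yields q_i = 256/(5/2) = 512/5.
Total output Q = 409.6000, so price P = 363 - (1/2)·409.6000 = 791/5.

158.20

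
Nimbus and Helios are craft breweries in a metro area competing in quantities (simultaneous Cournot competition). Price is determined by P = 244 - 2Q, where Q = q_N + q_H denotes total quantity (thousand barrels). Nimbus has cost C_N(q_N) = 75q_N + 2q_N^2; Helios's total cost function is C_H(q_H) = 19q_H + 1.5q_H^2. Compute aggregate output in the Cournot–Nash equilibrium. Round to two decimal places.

42.21

Nimbus's profit: π_N = (244 - 2Q)q_N - (75q_N + 2q_N²). Setting ∂π_N/∂q_N = 0: 169 - 8q_N - 2(q_H) = 0.
Helios's profit: π_H = (244 - 2Q)q_H - (19q_H + (3/2)q_H²). Setting ∂π_H/∂q_H = 0: 225 - 7q_H - 2(q_N) = 0.
Rearranging gives the reaction functions q_N = (169 - 2q_H)/8 and q_H = (225 - 2q_N)/7.
Solving the pair: q_N = 733/52, q_H = 731/26.
Total output Q = 733/52 + 731/26 = 42.2115.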